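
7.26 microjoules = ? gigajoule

micro = 1e-6, giga = 1e9; factor is 1e-15.
7.26 × 1e-15 = 0.00000000000000726

0.00000000000000726 gigajoules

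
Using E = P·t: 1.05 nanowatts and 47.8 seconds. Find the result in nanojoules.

1.05 × 10^-9 × 47.8 = 50.19 × 10^-9 J

50.19 nanojoules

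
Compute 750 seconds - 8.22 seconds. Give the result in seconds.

741.78 seconds

In seconds:
  750 seconds → 750
  8.22 seconds → 8.22
Difference: 750 - 8.22 = 741.78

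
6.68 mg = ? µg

6680 µg

milli = 10⁻³, micro = 10⁻⁶; factor is 10³.
6.68 × 10³ = 6680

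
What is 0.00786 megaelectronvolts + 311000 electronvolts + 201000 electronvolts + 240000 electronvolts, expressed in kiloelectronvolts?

759.86 kiloelectronvolts

In kiloelectronvolts:
  0.00786 megaelectronvolts = 0.00786e3 kiloelectronvolts = 7.86
  311000 electronvolts = 311000e-3 kiloelectronvolts = 311
  201000 electronvolts = 201000e-3 kiloelectronvolts = 201
  240000 electronvolts = 240000e-3 kiloelectronvolts = 240
Sum: 7.86 + 311 + 201 + 240 = 759.86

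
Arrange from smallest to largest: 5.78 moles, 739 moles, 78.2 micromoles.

5.78 moles = 5.78 moles
739 moles = 739 moles
78.2 micromoles = 0.0000782 moles

78.2 micromoles < 5.78 moles < 739 moles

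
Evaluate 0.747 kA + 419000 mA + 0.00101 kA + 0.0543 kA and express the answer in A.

In A:
  0.747 kA = 0.747 × 10^3 A = 747
  419000 mA = 419000 × 10^-3 A = 419
  0.00101 kA = 0.00101 × 10^3 A = 1.01
  0.0543 kA = 0.0543 × 10^3 A = 54.3
Sum: 747 + 419 + 1.01 + 54.3 = 1221.31

1221.31 A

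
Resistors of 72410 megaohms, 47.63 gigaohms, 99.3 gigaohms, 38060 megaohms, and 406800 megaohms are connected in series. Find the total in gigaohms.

664.2 gigaohms

In gigaohms:
  72410 megaohms = 72410 × 10^-3 gigaohms = 72.41
  47.63 gigaohms → 47.63
  99.3 gigaohms → 99.3
  38060 megaohms = 38060 × 10^-3 gigaohms = 38.06
  406800 megaohms = 406800 × 10^-3 gigaohms = 406.8
Sum: 72.41 + 47.63 + 99.3 + 38.06 + 406.8 = 664.2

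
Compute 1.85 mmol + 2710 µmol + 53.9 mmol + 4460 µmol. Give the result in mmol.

In mmol:
  1.85 mmol → 1.85
  2710 µmol = 2710 × 10^-3 mmol = 2.71
  53.9 mmol → 53.9
  4460 µmol = 4460 × 10^-3 mmol = 4.46
Sum: 1.85 + 2.71 + 53.9 + 4.46 = 62.92

62.92 mmol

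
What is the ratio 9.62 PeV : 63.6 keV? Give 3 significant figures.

(9.62e15) / (63.6e3) = 0.1513e12

151000000000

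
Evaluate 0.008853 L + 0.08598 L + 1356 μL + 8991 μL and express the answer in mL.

In mL:
  0.008853 L = 0.008853e3 mL = 8.853
  0.08598 L = 0.08598e3 mL = 85.98
  1356 μL = 1356e-3 mL = 1.356
  8991 μL = 8991e-3 mL = 8.991
Sum: 8.853 + 85.98 + 1.356 + 8.991 = 105.18

105.18 mL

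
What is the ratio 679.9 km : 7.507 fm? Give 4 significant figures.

(679.9 × 10^3) / (7.507 × 10^-15) = 90.569 × 10^18

90570000000000000000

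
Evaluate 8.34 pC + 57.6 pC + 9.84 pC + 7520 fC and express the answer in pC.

83.3 pC

In pC:
  8.34 pC → 8.34
  57.6 pC → 57.6
  9.84 pC → 9.84
  7520 fC = 7520 × 10⁻³ pC = 7.52
Sum: 8.34 + 57.6 + 9.84 + 7.52 = 83.3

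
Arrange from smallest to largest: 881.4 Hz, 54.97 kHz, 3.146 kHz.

881.4 Hz = 881.4 Hz
54.97 kHz = 54970 Hz
3.146 kHz = 3146 Hz

881.4 Hz < 3.146 kHz < 54.97 kHz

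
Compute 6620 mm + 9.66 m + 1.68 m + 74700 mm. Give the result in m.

92.66 m

In m:
  6620 mm = 6620e-3 m = 6.62
  9.66 m → 9.66
  1.68 m → 1.68
  74700 mm = 74700e-3 m = 74.7
Sum: 6.62 + 9.66 + 1.68 + 74.7 = 92.66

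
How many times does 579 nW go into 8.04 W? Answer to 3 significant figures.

13900000

(8.04) / (579e-9) = 0.01389e9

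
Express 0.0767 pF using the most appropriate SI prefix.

= 76.7 × 10⁻¹⁵ F; 10⁻¹⁵ is femto.

76.7 fF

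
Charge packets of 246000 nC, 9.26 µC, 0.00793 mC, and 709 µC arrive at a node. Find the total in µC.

In µC:
  246000 nC = 246000 × 10⁻³ µC = 246
  9.26 µC → 9.26
  0.00793 mC = 0.00793 × 10³ µC = 7.93
  709 µC → 709
Sum: 246 + 9.26 + 7.93 + 709 = 972.19

972.19 µC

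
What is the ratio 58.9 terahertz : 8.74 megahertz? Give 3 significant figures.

6740000

(58.9 × 10^12) / (8.74 × 10^6) = 6.739 × 10^6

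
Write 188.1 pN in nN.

0.1881 nN

pico = 10⁻¹², nano = 10⁻⁹; factor is 10⁻³.
188.1 × 10⁻³ = 0.1881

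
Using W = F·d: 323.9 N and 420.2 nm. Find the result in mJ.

323.9 × 420.2e-9 = 136102.78e-9 J

0.13610278 mJ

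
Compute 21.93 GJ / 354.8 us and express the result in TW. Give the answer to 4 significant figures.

(21.93 × 10^9) / (354.8 × 10^-6) = 0.0618095 × 10^15 W

61.81 TW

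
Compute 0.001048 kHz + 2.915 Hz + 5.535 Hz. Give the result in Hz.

9.498 Hz

In Hz:
  0.001048 kHz = 0.001048e3 Hz = 1.048
  2.915 Hz → 2.915
  5.535 Hz → 5.535
Sum: 1.048 + 2.915 + 5.535 = 9.498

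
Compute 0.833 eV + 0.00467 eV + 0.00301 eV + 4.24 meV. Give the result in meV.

844.92 meV

In meV:
  0.833 eV = 0.833e3 meV = 833
  0.00467 eV = 0.00467e3 meV = 4.67
  0.00301 eV = 0.00301e3 meV = 3.01
  4.24 meV → 4.24
Sum: 833 + 4.67 + 3.01 + 4.24 = 844.92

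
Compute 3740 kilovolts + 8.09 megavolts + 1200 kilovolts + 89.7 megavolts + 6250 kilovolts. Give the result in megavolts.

In megavolts:
  3740 kilovolts = 3740e-3 megavolts = 3.74
  8.09 megavolts → 8.09
  1200 kilovolts = 1200e-3 megavolts = 1.2
  89.7 megavolts → 89.7
  6250 kilovolts = 6250e-3 megavolts = 6.25
Sum: 3.74 + 8.09 + 1.2 + 89.7 + 6.25 = 108.98

108.98 megavolts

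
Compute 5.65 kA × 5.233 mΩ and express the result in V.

29.56645 V

5.65e3 × 5.233e-3 = 29.56645 V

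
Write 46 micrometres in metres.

0.000046 metres

micro = 10^-6, (no prefix) = 10^0; factor is 10^-6.
46 × 10^-6 = 0.000046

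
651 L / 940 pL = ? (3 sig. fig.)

693000000000

(651) / (940e-12) = 0.6926e12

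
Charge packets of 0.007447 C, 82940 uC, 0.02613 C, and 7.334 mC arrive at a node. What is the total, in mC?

123.851 mC

In mC:
  0.007447 C = 0.007447 × 10³ mC = 7.447
  82940 uC = 82940 × 10⁻³ mC = 82.94
  0.02613 C = 0.02613 × 10³ mC = 26.13
  7.334 mC → 7.334
Sum: 7.447 + 82.94 + 26.13 + 7.334 = 123.851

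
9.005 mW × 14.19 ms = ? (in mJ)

0.12778095 mJ

9.005 × 10⁻³ × 14.19 × 10⁻³ = 127.78095 × 10⁻⁶ J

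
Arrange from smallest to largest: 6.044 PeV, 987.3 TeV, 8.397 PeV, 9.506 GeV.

6.044 PeV = 6044000000000000 eV
987.3 TeV = 987300000000000 eV
8.397 PeV = 8397000000000000 eV
9.506 GeV = 9506000000 eV

9.506 GeV < 987.3 TeV < 6.044 PeV < 8.397 PeV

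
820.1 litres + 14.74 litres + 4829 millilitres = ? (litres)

839.669 litres

In litres:
  820.1 litres → 820.1
  14.74 litres → 14.74
  4829 millilitres = 4829e-3 litres = 4.829
Sum: 820.1 + 14.74 + 4.829 = 839.669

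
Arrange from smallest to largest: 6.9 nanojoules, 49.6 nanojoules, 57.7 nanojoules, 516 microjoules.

6.9 nanojoules < 49.6 nanojoules < 57.7 nanojoules < 516 microjoules

6.9 nanojoules = 0.0000000069 joules
49.6 nanojoules = 0.0000000496 joules
57.7 nanojoules = 0.0000000577 joules
516 microjoules = 0.000516 joules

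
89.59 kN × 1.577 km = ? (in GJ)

0.14128343 GJ

89.59 × 10³ × 1.577 × 10³ = 141.28343 × 10⁶ J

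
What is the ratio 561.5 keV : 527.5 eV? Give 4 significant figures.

1064

(561.5 × 10³) / (527.5) = 1.0645 × 10³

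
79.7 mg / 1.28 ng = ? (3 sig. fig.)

(79.7 × 10⁻³) / (1.28 × 10⁻⁹) = 62.27 × 10⁶

62300000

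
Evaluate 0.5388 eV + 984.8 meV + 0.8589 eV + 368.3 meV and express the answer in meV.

2750.8 meV

In meV:
  0.5388 eV = 0.5388e3 meV = 538.8
  984.8 meV → 984.8
  0.8589 eV = 0.8589e3 meV = 858.9
  368.3 meV → 368.3
Sum: 538.8 + 984.8 + 858.9 + 368.3 = 2750.8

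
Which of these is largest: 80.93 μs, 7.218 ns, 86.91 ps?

80.93 μs = 0.00008093 s
7.218 ns = 0.000000007218 s
86.91 ps = 0.00000000008691 s

80.93 μs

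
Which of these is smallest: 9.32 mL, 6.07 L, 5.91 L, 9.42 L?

9.32 mL

9.32 mL = 0.00932 L
6.07 L = 6.07 L
5.91 L = 5.91 L
9.42 L = 9.42 L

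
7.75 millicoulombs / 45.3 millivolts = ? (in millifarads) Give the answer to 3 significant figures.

(7.75e-3) / (45.3e-3) = 0.17108 F

171 millifarads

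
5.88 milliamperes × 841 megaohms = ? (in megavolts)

5.88e-3 × 841e6 = 4945.08e3 V

4.94508 megavolts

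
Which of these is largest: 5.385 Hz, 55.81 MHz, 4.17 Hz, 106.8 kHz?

55.81 MHz

5.385 Hz = 5.385 Hz
55.81 MHz = 55810000 Hz
4.17 Hz = 4.17 Hz
106.8 kHz = 106800 Hz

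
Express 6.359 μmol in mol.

0.000006359 mol

micro = 1e-6, (no prefix) = 1e0; factor is 1e-6.
6.359 × 1e-6 = 0.000006359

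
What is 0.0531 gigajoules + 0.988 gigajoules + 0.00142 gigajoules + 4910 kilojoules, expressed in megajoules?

1047.43 megajoules

In megajoules:
  0.0531 gigajoules = 0.0531 × 10^3 megajoules = 53.1
  0.988 gigajoules = 0.988 × 10^3 megajoules = 988
  0.00142 gigajoules = 0.00142 × 10^3 megajoules = 1.42
  4910 kilojoules = 4910 × 10^-3 megajoules = 4.91
Sum: 53.1 + 988 + 1.42 + 4.91 = 1047.43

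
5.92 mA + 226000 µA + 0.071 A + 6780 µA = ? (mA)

In mA:
  5.92 mA → 5.92
  226000 µA = 226000 × 10^-3 mA = 226
  0.071 A = 0.071 × 10^3 mA = 71
  6780 µA = 6780 × 10^-3 mA = 6.78
Sum: 5.92 + 226 + 71 + 6.78 = 309.7

309.7 mA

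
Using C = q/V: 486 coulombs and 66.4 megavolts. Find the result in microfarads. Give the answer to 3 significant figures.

7.32 microfarads

(486) / (66.4 × 10⁶) = 7.3193 × 10⁻⁶ F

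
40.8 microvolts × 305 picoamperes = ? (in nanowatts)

40.8e-6 × 305e-12 = 12444e-18 W

0.000012444 nanowatts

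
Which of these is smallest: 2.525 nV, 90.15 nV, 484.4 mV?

2.525 nV

2.525 nV = 0.000000002525 V
90.15 nV = 0.00000009015 V
484.4 mV = 0.4844 V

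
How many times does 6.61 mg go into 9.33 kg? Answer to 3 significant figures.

(9.33 × 10^3) / (6.61 × 10^-3) = 1.411 × 10^6

1410000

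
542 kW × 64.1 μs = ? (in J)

34.7422 J

542 × 10^3 × 64.1 × 10^-6 = 34742.2 × 10^-3 J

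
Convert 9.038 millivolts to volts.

milli = 10⁻³, (no prefix) = 10⁰; factor is 10⁻³.
9.038 × 10⁻³ = 0.009038

0.009038 volts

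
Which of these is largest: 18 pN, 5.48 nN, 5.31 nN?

5.48 nN

18 pN = 0.000000000018 N
5.48 nN = 0.00000000548 N
5.31 nN = 0.00000000531 N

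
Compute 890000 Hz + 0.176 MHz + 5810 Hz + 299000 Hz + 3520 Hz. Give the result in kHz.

1374.33 kHz

In kHz:
  890000 Hz = 890000 × 10⁻³ kHz = 890
  0.176 MHz = 0.176 × 10³ kHz = 176
  5810 Hz = 5810 × 10⁻³ kHz = 5.81
  299000 Hz = 299000 × 10⁻³ kHz = 299
  3520 Hz = 3520 × 10⁻³ kHz = 3.52
Sum: 890 + 176 + 5.81 + 299 + 3.52 = 1374.33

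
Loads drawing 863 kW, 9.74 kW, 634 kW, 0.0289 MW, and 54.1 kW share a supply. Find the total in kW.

1589.74 kW

In kW:
  863 kW → 863
  9.74 kW → 9.74
  634 kW → 634
  0.0289 MW = 0.0289e3 kW = 28.9
  54.1 kW → 54.1
Sum: 863 + 9.74 + 634 + 28.9 + 54.1 = 1589.74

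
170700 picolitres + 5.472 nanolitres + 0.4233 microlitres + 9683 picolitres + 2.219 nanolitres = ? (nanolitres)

611.374 nanolitres

In nanolitres:
  170700 picolitres = 170700e-3 nanolitres = 170.7
  5.472 nanolitres → 5.472
  0.4233 microlitres = 0.4233e3 nanolitres = 423.3
  9683 picolitres = 9683e-3 nanolitres = 9.683
  2.219 nanolitres → 2.219
Sum: 170.7 + 5.472 + 423.3 + 9.683 + 2.219 = 611.374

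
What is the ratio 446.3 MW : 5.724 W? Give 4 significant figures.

(446.3 × 10^6) / (5.724) = 77.97 × 10^6

77970000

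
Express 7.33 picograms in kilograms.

pico = 1e-12, kilo = 1e3; factor is 1e-15.
7.33 × 1e-15 = 0.00000000000000733

0.00000000000000733 kilograms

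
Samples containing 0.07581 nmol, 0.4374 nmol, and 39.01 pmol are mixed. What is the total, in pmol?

In pmol:
  0.07581 nmol = 0.07581 × 10^3 pmol = 75.81
  0.4374 nmol = 0.4374 × 10^3 pmol = 437.4
  39.01 pmol → 39.01
Sum: 75.81 + 437.4 + 39.01 = 552.22

552.22 pmol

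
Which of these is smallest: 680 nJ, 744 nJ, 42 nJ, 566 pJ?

680 nJ = 0.00000068 J
744 nJ = 0.000000744 J
42 nJ = 0.000000042 J
566 pJ = 0.000000000566 J

566 pJ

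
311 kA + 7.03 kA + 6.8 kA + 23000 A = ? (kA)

347.83 kA

In kA:
  311 kA → 311
  7.03 kA → 7.03
  6.8 kA → 6.8
  23000 A = 23000 × 10^-3 kA = 23
Sum: 311 + 7.03 + 6.8 + 23 = 347.83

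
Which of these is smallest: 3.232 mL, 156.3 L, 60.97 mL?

3.232 mL = 0.003232 L
156.3 L = 156.3 L
60.97 mL = 0.06097 L

3.232 mL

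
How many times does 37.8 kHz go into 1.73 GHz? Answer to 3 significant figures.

(1.73 × 10⁹) / (37.8 × 10³) = 0.04577 × 10⁶

45800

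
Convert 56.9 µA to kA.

0.0000000569 kA

micro = 10^-6, kilo = 10^3; factor is 10^-9.
56.9 × 10^-9 = 0.0000000569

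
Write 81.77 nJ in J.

0.00000008177 J

nano = 10⁻⁹, (no prefix) = 10⁰; factor is 10⁻⁹.
81.77 × 10⁻⁹ = 0.00000008177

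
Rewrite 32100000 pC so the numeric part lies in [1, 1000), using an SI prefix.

= 32.1 × 10⁻⁶ C; 10⁻⁶ is micro.

32.1 μC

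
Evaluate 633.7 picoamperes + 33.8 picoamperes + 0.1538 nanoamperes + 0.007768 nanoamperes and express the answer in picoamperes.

In picoamperes:
  633.7 picoamperes → 633.7
  33.8 picoamperes → 33.8
  0.1538 nanoamperes = 0.1538e3 picoamperes = 153.8
  0.007768 nanoamperes = 0.007768e3 picoamperes = 7.768
Sum: 633.7 + 33.8 + 153.8 + 7.768 = 829.068

829.068 picoamperes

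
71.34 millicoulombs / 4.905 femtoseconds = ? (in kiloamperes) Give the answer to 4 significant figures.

14540000000 kiloamperes

(71.34 × 10⁻³) / (4.905 × 10⁻¹⁵) = 14.5443 × 10¹² A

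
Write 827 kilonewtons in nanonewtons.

827000000000000 nanonewtons

kilo = 1e3, nano = 1e-9; factor is 1e12.
827 × 1e12 = 827000000000000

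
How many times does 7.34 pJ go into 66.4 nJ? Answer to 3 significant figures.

9050

(66.4 × 10^-9) / (7.34 × 10^-12) = 9.046 × 10^3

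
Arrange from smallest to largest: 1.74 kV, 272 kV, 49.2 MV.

1.74 kV = 1740 V
272 kV = 272000 V
49.2 MV = 49200000 V

1.74 kV < 272 kV < 49.2 MV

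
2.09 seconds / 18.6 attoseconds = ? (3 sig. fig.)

(2.09) / (18.6 × 10⁻¹⁸) = 0.1124 × 10¹⁸

112000000000000000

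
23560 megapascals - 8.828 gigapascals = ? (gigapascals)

14.732 gigapascals

In gigapascals:
  23560 megapascals = 23560e-3 gigapascals = 23.56
  8.828 gigapascals → 8.828
Difference: 23.56 - 8.828 = 14.732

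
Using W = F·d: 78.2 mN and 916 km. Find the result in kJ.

71.6312 kJ

78.2 × 10^-3 × 916 × 10^3 = 71631.2 J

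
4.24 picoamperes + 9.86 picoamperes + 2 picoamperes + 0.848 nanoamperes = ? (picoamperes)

In picoamperes:
  4.24 picoamperes → 4.24
  9.86 picoamperes → 9.86
  2 picoamperes → 2
  0.848 nanoamperes = 0.848 × 10³ picoamperes = 848
Sum: 4.24 + 9.86 + 2 + 848 = 864.1

864.1 picoamperes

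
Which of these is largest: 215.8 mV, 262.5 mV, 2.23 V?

215.8 mV = 0.2158 V
262.5 mV = 0.2625 V
2.23 V = 2.23 V

2.23 V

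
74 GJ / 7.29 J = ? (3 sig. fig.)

(74 × 10⁹) / (7.29) = 10.15 × 10⁹

10200000000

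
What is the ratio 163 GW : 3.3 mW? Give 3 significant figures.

49400000000000

(163 × 10⁹) / (3.3 × 10⁻³) = 49.39 × 10¹²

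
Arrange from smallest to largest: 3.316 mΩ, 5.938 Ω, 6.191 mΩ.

3.316 mΩ < 6.191 mΩ < 5.938 Ω

3.316 mΩ = 0.003316 Ω
5.938 Ω = 5.938 Ω
6.191 mΩ = 0.006191 Ω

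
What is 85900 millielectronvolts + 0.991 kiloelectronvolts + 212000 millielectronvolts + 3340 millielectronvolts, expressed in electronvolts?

In electronvolts:
  85900 millielectronvolts = 85900 × 10^-3 electronvolts = 85.9
  0.991 kiloelectronvolts = 0.991 × 10^3 electronvolts = 991
  212000 millielectronvolts = 212000 × 10^-3 electronvolts = 212
  3340 millielectronvolts = 3340 × 10^-3 electronvolts = 3.34
Sum: 85.9 + 991 + 212 + 3.34 = 1292.24

1292.24 electronvolts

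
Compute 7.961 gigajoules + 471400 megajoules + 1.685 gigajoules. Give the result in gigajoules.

In gigajoules:
  7.961 gigajoules → 7.961
  471400 megajoules = 471400e-3 gigajoules = 471.4
  1.685 gigajoules → 1.685
Sum: 7.961 + 471.4 + 1.685 = 481.046

481.046 gigajoules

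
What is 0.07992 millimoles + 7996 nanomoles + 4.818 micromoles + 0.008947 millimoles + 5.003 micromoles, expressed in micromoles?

106.684 micromoles

In micromoles:
  0.07992 millimoles = 0.07992e3 micromoles = 79.92
  7996 nanomoles = 7996e-3 micromoles = 7.996
  4.818 micromoles → 4.818
  0.008947 millimoles = 0.008947e3 micromoles = 8.947
  5.003 micromoles → 5.003
Sum: 79.92 + 7.996 + 4.818 + 8.947 + 5.003 = 106.684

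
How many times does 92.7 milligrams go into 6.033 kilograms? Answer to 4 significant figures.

65080

(6.033e3) / (92.7e-3) = 0.065081e6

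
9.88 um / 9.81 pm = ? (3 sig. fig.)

1010000

(9.88 × 10^-6) / (9.81 × 10^-12) = 1.007 × 10^6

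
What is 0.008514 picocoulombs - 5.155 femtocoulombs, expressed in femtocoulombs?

In femtocoulombs:
  0.008514 picocoulombs = 0.008514 × 10³ femtocoulombs = 8.514
  5.155 femtocoulombs → 5.155
Difference: 8.514 - 5.155 = 3.359

3.359 femtocoulombs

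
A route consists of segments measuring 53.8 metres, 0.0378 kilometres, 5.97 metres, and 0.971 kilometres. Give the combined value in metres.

In metres:
  53.8 metres → 53.8
  0.0378 kilometres = 0.0378 × 10³ metres = 37.8
  5.97 metres → 5.97
  0.971 kilometres = 0.971 × 10³ metres = 971
Sum: 53.8 + 37.8 + 5.97 + 971 = 1068.57

1068.57 metres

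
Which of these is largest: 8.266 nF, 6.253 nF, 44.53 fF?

8.266 nF = 0.000000008266 F
6.253 nF = 0.000000006253 F
44.53 fF = 0.00000000000004453 F

8.266 nF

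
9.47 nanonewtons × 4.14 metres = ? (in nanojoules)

39.2058 nanojoules

9.47 × 10⁻⁹ × 4.14 = 39.2058 × 10⁻⁹ J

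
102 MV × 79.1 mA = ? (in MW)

102e6 × 79.1e-3 = 8068.2e3 W

8.0682 MW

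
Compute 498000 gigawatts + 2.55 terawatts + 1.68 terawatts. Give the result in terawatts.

502.23 terawatts

In terawatts:
  498000 gigawatts = 498000e-3 terawatts = 498
  2.55 terawatts → 2.55
  1.68 terawatts → 1.68
Sum: 498 + 2.55 + 1.68 = 502.23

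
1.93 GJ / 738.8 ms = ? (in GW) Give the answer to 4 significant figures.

(1.93e9) / (738.8e-3) = 0.00261234e12 W

2.612 GW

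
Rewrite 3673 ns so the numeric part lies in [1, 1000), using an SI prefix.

3.673 μs

= 3.673e-6 s; 1e-6 is micro.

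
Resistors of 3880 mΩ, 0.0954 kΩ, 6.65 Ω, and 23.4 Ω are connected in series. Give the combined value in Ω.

In Ω:
  3880 mΩ = 3880 × 10⁻³ Ω = 3.88
  0.0954 kΩ = 0.0954 × 10³ Ω = 95.4
  6.65 Ω → 6.65
  23.4 Ω → 23.4
Sum: 3.88 + 95.4 + 6.65 + 23.4 = 129.33

129.33 Ω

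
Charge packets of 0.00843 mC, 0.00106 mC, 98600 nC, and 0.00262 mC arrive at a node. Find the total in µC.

In µC:
  0.00843 mC = 0.00843 × 10^3 µC = 8.43
  0.00106 mC = 0.00106 × 10^3 µC = 1.06
  98600 nC = 98600 × 10^-3 µC = 98.6
  0.00262 mC = 0.00262 × 10^3 µC = 2.62
Sum: 8.43 + 1.06 + 98.6 + 2.62 = 110.71

110.71 µC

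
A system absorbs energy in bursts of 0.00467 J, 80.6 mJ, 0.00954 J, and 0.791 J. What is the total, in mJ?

In mJ:
  0.00467 J = 0.00467 × 10^3 mJ = 4.67
  80.6 mJ → 80.6
  0.00954 J = 0.00954 × 10^3 mJ = 9.54
  0.791 J = 0.791 × 10^3 mJ = 791
Sum: 4.67 + 80.6 + 9.54 + 791 = 885.81

885.81 mJ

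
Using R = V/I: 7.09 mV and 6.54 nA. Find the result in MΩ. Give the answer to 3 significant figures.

(7.09e-3) / (6.54e-9) = 1.0841e6 Ω

1.08 MΩ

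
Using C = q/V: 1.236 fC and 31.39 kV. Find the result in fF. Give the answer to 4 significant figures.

(1.236 × 10⁻¹⁵) / (31.39 × 10³) = 0.0393756 × 10⁻¹⁸ F

0.00003938 fF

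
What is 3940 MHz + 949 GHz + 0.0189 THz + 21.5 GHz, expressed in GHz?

In GHz:
  3940 MHz = 3940e-3 GHz = 3.94
  949 GHz → 949
  0.0189 THz = 0.0189e3 GHz = 18.9
  21.5 GHz → 21.5
Sum: 3.94 + 949 + 18.9 + 21.5 = 993.34

993.34 GHz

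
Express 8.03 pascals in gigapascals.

(no prefix) = 10⁰, giga = 10⁹; factor is 10⁻⁹.
8.03 × 10⁻⁹ = 0.00000000803

0.00000000803 gigapascals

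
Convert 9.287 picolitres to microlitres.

pico = 10⁻¹², micro = 10⁻⁶; factor is 10⁻⁶.
9.287 × 10⁻⁶ = 0.000009287

0.000009287 microlitres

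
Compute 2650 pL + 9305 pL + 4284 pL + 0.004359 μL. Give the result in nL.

In nL:
  2650 pL = 2650e-3 nL = 2.65
  9305 pL = 9305e-3 nL = 9.305
  4284 pL = 4284e-3 nL = 4.284
  0.004359 μL = 0.004359e3 nL = 4.359
Sum: 2.65 + 9.305 + 4.284 + 4.359 = 20.598

20.598 nL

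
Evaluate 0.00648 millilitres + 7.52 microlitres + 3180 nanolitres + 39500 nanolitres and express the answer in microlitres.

In microlitres:
  0.00648 millilitres = 0.00648 × 10³ microlitres = 6.48
  7.52 microlitres → 7.52
  3180 nanolitres = 3180 × 10⁻³ microlitres = 3.18
  39500 nanolitres = 39500 × 10⁻³ microlitres = 39.5
Sum: 6.48 + 7.52 + 3.18 + 39.5 = 56.68

56.68 microlitres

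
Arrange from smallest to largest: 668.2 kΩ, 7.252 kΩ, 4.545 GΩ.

668.2 kΩ = 668200 Ω
7.252 kΩ = 7252 Ω
4.545 GΩ = 4545000000 Ω

7.252 kΩ < 668.2 kΩ < 4.545 GΩ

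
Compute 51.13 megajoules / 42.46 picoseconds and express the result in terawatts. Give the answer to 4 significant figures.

(51.13e6) / (42.46e-12) = 1.20419e18 W

1204000 terawatts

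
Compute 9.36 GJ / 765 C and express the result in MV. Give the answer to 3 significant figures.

(9.36 × 10⁹) / (765) = 0.012235 × 10⁹ V

12.2 MV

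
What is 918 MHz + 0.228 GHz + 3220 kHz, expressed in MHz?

1149.22 MHz

In MHz:
  918 MHz → 918
  0.228 GHz = 0.228 × 10^3 MHz = 228
  3220 kHz = 3220 × 10^-3 MHz = 3.22
Sum: 918 + 228 + 3.22 = 1149.22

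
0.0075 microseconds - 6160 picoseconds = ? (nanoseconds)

1.34 nanoseconds

In nanoseconds:
  0.0075 microseconds = 0.0075 × 10^3 nanoseconds = 7.5
  6160 picoseconds = 6160 × 10^-3 nanoseconds = 6.16
Difference: 7.5 - 6.16 = 1.34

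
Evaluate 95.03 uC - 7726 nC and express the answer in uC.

In uC:
  95.03 uC → 95.03
  7726 nC = 7726 × 10^-3 uC = 7.726
Difference: 95.03 - 7.726 = 87.304

87.304 uC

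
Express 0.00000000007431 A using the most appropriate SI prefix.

74.31 pA

= 74.31 × 10⁻¹² A; 10⁻¹² is pico.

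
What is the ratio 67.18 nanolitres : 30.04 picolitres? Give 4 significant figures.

(67.18e-9) / (30.04e-12) = 2.2364e3

2236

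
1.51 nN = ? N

0.00000000151 N

nano = 10⁻⁹, (no prefix) = 10⁰; factor is 10⁻⁹.
1.51 × 10⁻⁹ = 0.00000000151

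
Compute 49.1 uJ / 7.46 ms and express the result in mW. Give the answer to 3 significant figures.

6.58 mW

(49.1 × 10^-6) / (7.46 × 10^-3) = 6.5818 × 10^-3 W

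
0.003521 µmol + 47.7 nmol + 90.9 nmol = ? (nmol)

142.121 nmol

In nmol:
  0.003521 µmol = 0.003521 × 10^3 nmol = 3.521
  47.7 nmol → 47.7
  90.9 nmol → 90.9
Sum: 3.521 + 47.7 + 90.9 = 142.121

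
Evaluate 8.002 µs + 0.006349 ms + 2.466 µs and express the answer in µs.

In µs:
  8.002 µs → 8.002
  0.006349 ms = 0.006349 × 10³ µs = 6.349
  2.466 µs → 2.466
Sum: 8.002 + 6.349 + 2.466 = 16.817

16.817 µs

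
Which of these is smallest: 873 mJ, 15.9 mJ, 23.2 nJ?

23.2 nJ

873 mJ = 0.873 J
15.9 mJ = 0.0159 J
23.2 nJ = 0.0000000232 J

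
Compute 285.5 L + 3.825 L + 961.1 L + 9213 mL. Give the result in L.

In L:
  285.5 L → 285.5
  3.825 L → 3.825
  961.1 L → 961.1
  9213 mL = 9213e-3 L = 9.213
Sum: 285.5 + 3.825 + 961.1 + 9.213 = 1259.638

1259.638 L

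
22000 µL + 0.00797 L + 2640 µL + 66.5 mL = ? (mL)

99.11 mL

In mL:
  22000 µL = 22000 × 10^-3 mL = 22
  0.00797 L = 0.00797 × 10^3 mL = 7.97
  2640 µL = 2640 × 10^-3 mL = 2.64
  66.5 mL → 66.5
Sum: 22 + 7.97 + 2.64 + 66.5 = 99.11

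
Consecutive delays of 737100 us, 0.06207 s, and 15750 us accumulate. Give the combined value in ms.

814.92 ms

In ms:
  737100 us = 737100e-3 ms = 737.1
  0.06207 s = 0.06207e3 ms = 62.07
  15750 us = 15750e-3 ms = 15.75
Sum: 737.1 + 62.07 + 15.75 = 814.92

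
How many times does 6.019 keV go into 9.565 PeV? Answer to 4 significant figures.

1589000000000

(9.565 × 10¹⁵) / (6.019 × 10³) = 1.5891 × 10¹²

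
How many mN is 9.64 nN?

0.00000964 mN

nano = 10⁻⁹, milli = 10⁻³; factor is 10⁻⁶.
9.64 × 10⁻⁶ = 0.00000964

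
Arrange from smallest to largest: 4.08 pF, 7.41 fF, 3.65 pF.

4.08 pF = 0.00000000000408 F
7.41 fF = 0.00000000000000741 F
3.65 pF = 0.00000000000365 F

7.41 fF < 3.65 pF < 4.08 pF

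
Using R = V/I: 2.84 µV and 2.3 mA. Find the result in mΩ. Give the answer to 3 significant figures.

(2.84 × 10^-6) / (2.3 × 10^-3) = 1.2348 × 10^-3 Ω

1.23 mΩ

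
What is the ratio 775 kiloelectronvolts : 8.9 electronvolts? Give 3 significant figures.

87100

(775 × 10³) / (8.9) = 87.08 × 10³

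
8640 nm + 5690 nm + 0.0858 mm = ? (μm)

100.13 μm

In μm:
  8640 nm = 8640 × 10^-3 μm = 8.64
  5690 nm = 5690 × 10^-3 μm = 5.69
  0.0858 mm = 0.0858 × 10^3 μm = 85.8
Sum: 8.64 + 5.69 + 85.8 = 100.13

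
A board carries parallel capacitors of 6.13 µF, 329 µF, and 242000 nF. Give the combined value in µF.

577.13 µF

In µF:
  6.13 µF → 6.13
  329 µF → 329
  242000 nF = 242000 × 10⁻³ µF = 242
Sum: 6.13 + 329 + 242 = 577.13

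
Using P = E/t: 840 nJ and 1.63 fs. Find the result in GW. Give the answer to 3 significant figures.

0.515 GW

(840 × 10^-9) / (1.63 × 10^-15) = 515.34 × 10^6 W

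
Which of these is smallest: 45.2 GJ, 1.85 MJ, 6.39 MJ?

1.85 MJ

45.2 GJ = 45200000000 J
1.85 MJ = 1850000 J
6.39 MJ = 6390000 J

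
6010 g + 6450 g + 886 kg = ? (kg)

In kg:
  6010 g = 6010 × 10⁻³ kg = 6.01
  6450 g = 6450 × 10⁻³ kg = 6.45
  886 kg → 886
Sum: 6.01 + 6.45 + 886 = 898.46

898.46 kg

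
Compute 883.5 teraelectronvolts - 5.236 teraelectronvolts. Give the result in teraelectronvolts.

In teraelectronvolts:
  883.5 teraelectronvolts → 883.5
  5.236 teraelectronvolts → 5.236
Difference: 883.5 - 5.236 = 878.264

878.264 teraelectronvolts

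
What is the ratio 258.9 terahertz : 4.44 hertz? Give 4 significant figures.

58310000000000

(258.9 × 10¹²) / (4.44) = 58.311 × 10¹²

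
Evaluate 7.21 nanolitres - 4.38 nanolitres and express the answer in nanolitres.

In nanolitres:
  7.21 nanolitres → 7.21
  4.38 nanolitres → 4.38
Difference: 7.21 - 4.38 = 2.83

2.83 nanolitres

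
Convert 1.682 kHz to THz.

kilo = 10^3, tera = 10^12; factor is 10^-9.
1.682 × 10^-9 = 0.000000001682

0.000000001682 THz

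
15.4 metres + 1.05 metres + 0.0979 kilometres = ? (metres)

In metres:
  15.4 metres → 15.4
  1.05 metres → 1.05
  0.0979 kilometres = 0.0979 × 10^3 metres = 97.9
Sum: 15.4 + 1.05 + 97.9 = 114.35

114.35 metres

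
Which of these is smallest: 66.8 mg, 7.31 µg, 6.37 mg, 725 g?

66.8 mg = 0.0668 g
7.31 µg = 0.00000731 g
6.37 mg = 0.00637 g
725 g = 725 g

7.31 µg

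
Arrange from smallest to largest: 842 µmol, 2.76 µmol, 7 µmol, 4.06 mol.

842 µmol = 0.000842 mol
2.76 µmol = 0.00000276 mol
7 µmol = 0.000007 mol
4.06 mol = 4.06 mol

2.76 µmol < 7 µmol < 842 µmol < 4.06 mol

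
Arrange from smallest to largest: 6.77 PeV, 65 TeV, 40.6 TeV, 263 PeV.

6.77 PeV = 6770000000000000 eV
65 TeV = 65000000000000 eV
40.6 TeV = 40600000000000 eV
263 PeV = 263000000000000000 eV

40.6 TeV < 65 TeV < 6.77 PeV < 263 PeV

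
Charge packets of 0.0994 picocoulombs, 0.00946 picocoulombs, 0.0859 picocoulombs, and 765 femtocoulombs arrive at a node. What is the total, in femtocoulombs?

In femtocoulombs:
  0.0994 picocoulombs = 0.0994e3 femtocoulombs = 99.4
  0.00946 picocoulombs = 0.00946e3 femtocoulombs = 9.46
  0.0859 picocoulombs = 0.0859e3 femtocoulombs = 85.9
  765 femtocoulombs → 765
Sum: 99.4 + 9.46 + 85.9 + 765 = 959.76

959.76 femtocoulombs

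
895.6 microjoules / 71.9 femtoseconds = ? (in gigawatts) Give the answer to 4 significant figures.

(895.6e-6) / (71.9e-15) = 12.4562e9 W

12.46 gigawatts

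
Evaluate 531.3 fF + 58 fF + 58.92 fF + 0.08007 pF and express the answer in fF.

In fF:
  531.3 fF → 531.3
  58 fF → 58
  58.92 fF → 58.92
  0.08007 pF = 0.08007 × 10^3 fF = 80.07
Sum: 531.3 + 58 + 58.92 + 80.07 = 728.29

728.29 fF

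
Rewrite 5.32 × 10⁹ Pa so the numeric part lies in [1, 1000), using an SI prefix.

= 5.32 × 10⁹ Pa; 10⁹ is giga.

5.32 GPa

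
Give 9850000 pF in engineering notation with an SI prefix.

= 9.85e-6 F; 1e-6 is micro.

9.85 µF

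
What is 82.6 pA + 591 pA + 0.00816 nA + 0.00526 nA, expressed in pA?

In pA:
  82.6 pA → 82.6
  591 pA → 591
  0.00816 nA = 0.00816 × 10³ pA = 8.16
  0.00526 nA = 0.00526 × 10³ pA = 5.26
Sum: 82.6 + 591 + 8.16 + 5.26 = 687.02

687.02 pA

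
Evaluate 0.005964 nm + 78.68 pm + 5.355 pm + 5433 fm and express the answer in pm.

95.432 pm

In pm:
  0.005964 nm = 0.005964 × 10³ pm = 5.964
  78.68 pm → 78.68
  5.355 pm → 5.355
  5433 fm = 5433 × 10⁻³ pm = 5.433
Sum: 5.964 + 78.68 + 5.355 + 5.433 = 95.432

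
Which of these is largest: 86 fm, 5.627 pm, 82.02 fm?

5.627 pm

86 fm = 0.000000000000086 m
5.627 pm = 0.000000000005627 m
82.02 fm = 0.00000000000008202 m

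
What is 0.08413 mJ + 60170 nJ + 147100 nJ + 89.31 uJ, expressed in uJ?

380.71 uJ

In uJ:
  0.08413 mJ = 0.08413e3 uJ = 84.13
  60170 nJ = 60170e-3 uJ = 60.17
  147100 nJ = 147100e-3 uJ = 147.1
  89.31 uJ → 89.31
Sum: 84.13 + 60.17 + 147.1 + 89.31 = 380.71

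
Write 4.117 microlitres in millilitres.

micro = 10^-6, milli = 10^-3; factor is 10^-3.
4.117 × 10^-3 = 0.004117

0.004117 millilitres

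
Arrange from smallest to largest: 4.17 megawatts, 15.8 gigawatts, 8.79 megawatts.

4.17 megawatts = 4170000 watts
15.8 gigawatts = 15800000000 watts
8.79 megawatts = 8790000 watts

4.17 megawatts < 8.79 megawatts < 15.8 gigawatts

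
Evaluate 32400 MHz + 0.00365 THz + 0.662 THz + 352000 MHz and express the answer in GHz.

In GHz:
  32400 MHz = 32400e-3 GHz = 32.4
  0.00365 THz = 0.00365e3 GHz = 3.65
  0.662 THz = 0.662e3 GHz = 662
  352000 MHz = 352000e-3 GHz = 352
Sum: 32.4 + 3.65 + 662 + 352 = 1050.05

1050.05 GHz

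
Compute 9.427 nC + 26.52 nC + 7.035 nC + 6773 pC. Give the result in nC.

49.755 nC

In nC:
  9.427 nC → 9.427
  26.52 nC → 26.52
  7.035 nC → 7.035
  6773 pC = 6773 × 10⁻³ nC = 6.773
Sum: 9.427 + 26.52 + 7.035 + 6.773 = 49.755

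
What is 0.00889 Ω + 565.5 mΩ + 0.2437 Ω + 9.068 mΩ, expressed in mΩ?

In mΩ:
  0.00889 Ω = 0.00889e3 mΩ = 8.89
  565.5 mΩ → 565.5
  0.2437 Ω = 0.2437e3 mΩ = 243.7
  9.068 mΩ → 9.068
Sum: 8.89 + 565.5 + 243.7 + 9.068 = 827.158

827.158 mΩ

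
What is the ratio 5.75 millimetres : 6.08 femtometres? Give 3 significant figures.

(5.75 × 10^-3) / (6.08 × 10^-15) = 0.9457 × 10^12

946000000000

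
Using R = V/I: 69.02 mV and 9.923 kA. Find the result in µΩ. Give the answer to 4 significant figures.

6.956 µΩ

(69.02 × 10⁻³) / (9.923 × 10³) = 6.95556 × 10⁻⁶ Ω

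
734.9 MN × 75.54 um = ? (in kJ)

734.9 × 10⁶ × 75.54 × 10⁻⁶ = 55514.346 J

55.514346 kJ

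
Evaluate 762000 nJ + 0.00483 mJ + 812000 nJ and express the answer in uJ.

1578.83 uJ

In uJ:
  762000 nJ = 762000 × 10^-3 uJ = 762
  0.00483 mJ = 0.00483 × 10^3 uJ = 4.83
  812000 nJ = 812000 × 10^-3 uJ = 812
Sum: 762 + 4.83 + 812 = 1578.83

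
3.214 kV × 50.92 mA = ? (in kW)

0.16365688 kW

3.214 × 10^3 × 50.92 × 10^-3 = 163.65688 W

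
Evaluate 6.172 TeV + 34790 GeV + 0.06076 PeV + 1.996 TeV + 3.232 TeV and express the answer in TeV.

In TeV:
  6.172 TeV → 6.172
  34790 GeV = 34790 × 10⁻³ TeV = 34.79
  0.06076 PeV = 0.06076 × 10³ TeV = 60.76
  1.996 TeV → 1.996
  3.232 TeV → 3.232
Sum: 6.172 + 34.79 + 60.76 + 1.996 + 3.232 = 106.95

106.95 TeV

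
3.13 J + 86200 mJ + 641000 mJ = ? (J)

730.33 J

In J:
  3.13 J → 3.13
  86200 mJ = 86200 × 10^-3 J = 86.2
  641000 mJ = 641000 × 10^-3 J = 641
Sum: 3.13 + 86.2 + 641 = 730.33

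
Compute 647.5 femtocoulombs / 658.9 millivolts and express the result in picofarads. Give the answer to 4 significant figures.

0.9827 picofarads

(647.5 × 10^-15) / (658.9 × 10^-3) = 0.982698 × 10^-12 F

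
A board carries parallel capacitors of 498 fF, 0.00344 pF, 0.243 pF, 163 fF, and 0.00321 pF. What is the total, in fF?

910.65 fF

In fF:
  498 fF → 498
  0.00344 pF = 0.00344 × 10³ fF = 3.44
  0.243 pF = 0.243 × 10³ fF = 243
  163 fF → 163
  0.00321 pF = 0.00321 × 10³ fF = 3.21
Sum: 498 + 3.44 + 243 + 163 + 3.21 = 910.65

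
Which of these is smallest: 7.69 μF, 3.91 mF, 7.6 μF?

7.69 μF = 0.00000769 F
3.91 mF = 0.00391 F
7.6 μF = 0.0000076 F

7.6 μF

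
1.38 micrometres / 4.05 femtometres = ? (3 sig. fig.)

341000000

(1.38 × 10^-6) / (4.05 × 10^-15) = 0.3407 × 10^9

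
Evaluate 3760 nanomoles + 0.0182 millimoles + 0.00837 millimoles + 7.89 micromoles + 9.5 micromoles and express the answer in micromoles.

In micromoles:
  3760 nanomoles = 3760 × 10⁻³ micromoles = 3.76
  0.0182 millimoles = 0.0182 × 10³ micromoles = 18.2
  0.00837 millimoles = 0.00837 × 10³ micromoles = 8.37
  7.89 micromoles → 7.89
  9.5 micromoles → 9.5
Sum: 3.76 + 18.2 + 8.37 + 7.89 + 9.5 = 47.72

47.72 micromoles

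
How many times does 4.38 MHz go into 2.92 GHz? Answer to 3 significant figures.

(2.92e9) / (4.38e6) = 0.6667e3

667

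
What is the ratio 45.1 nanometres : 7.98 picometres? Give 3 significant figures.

5650

(45.1e-9) / (7.98e-12) = 5.652e3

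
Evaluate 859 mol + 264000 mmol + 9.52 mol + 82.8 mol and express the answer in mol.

In mol:
  859 mol → 859
  264000 mmol = 264000e-3 mol = 264
  9.52 mol → 9.52
  82.8 mol → 82.8
Sum: 859 + 264 + 9.52 + 82.8 = 1215.32

1215.32 mol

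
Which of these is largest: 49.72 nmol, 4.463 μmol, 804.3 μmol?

804.3 μmol

49.72 nmol = 0.00000004972 mol
4.463 μmol = 0.000004463 mol
804.3 μmol = 0.0008043 mol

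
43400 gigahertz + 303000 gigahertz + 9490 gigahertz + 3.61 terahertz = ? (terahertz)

359.5 terahertz

In terahertz:
  43400 gigahertz = 43400e-3 terahertz = 43.4
  303000 gigahertz = 303000e-3 terahertz = 303
  9490 gigahertz = 9490e-3 terahertz = 9.49
  3.61 terahertz → 3.61
Sum: 43.4 + 303 + 9.49 + 3.61 = 359.5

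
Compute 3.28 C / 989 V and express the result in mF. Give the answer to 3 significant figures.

(3.28) / (989) = 0.0033165 F

3.32 mF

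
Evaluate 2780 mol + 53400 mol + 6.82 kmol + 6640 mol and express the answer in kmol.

69.64 kmol

In kmol:
  2780 mol = 2780 × 10⁻³ kmol = 2.78
  53400 mol = 53400 × 10⁻³ kmol = 53.4
  6.82 kmol → 6.82
  6640 mol = 6640 × 10⁻³ kmol = 6.64
Sum: 2.78 + 53.4 + 6.82 + 6.64 = 69.64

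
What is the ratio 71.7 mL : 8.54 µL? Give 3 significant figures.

(71.7e-3) / (8.54e-6) = 8.396e3

8400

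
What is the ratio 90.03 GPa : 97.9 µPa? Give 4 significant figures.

(90.03 × 10⁹) / (97.9 × 10⁻⁶) = 0.91961 × 10¹⁵

919600000000000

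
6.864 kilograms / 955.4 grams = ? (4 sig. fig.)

(6.864e3) / (955.4) = 0.0071844e3

7.184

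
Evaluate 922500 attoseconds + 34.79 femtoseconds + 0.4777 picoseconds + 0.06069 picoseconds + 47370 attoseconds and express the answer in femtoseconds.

In femtoseconds:
  922500 attoseconds = 922500 × 10⁻³ femtoseconds = 922.5
  34.79 femtoseconds → 34.79
  0.4777 picoseconds = 0.4777 × 10³ femtoseconds = 477.7
  0.06069 picoseconds = 0.06069 × 10³ femtoseconds = 60.69
  47370 attoseconds = 47370 × 10⁻³ femtoseconds = 47.37
Sum: 922.5 + 34.79 + 477.7 + 60.69 + 47.37 = 1543.05

1543.05 femtoseconds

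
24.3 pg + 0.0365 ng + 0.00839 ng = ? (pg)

69.19 pg

In pg:
  24.3 pg → 24.3
  0.0365 ng = 0.0365e3 pg = 36.5
  0.00839 ng = 0.00839e3 pg = 8.39
Sum: 24.3 + 36.5 + 8.39 = 69.19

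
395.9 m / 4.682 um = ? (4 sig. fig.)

(395.9) / (4.682 × 10⁻⁶) = 84.558 × 10⁶

84560000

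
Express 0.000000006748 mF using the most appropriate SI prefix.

6.748 pF

= 6.748e-12 F; 1e-12 is pico.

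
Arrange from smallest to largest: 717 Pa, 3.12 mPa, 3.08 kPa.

717 Pa = 717 Pa
3.12 mPa = 0.00312 Pa
3.08 kPa = 3080 Pa

3.12 mPa < 717 Pa < 3.08 kPa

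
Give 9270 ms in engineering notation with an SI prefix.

9.27 s

= 9.27 s; mantissa already in [1, 1000).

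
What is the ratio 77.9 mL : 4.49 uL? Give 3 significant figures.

17300

(77.9 × 10^-3) / (4.49 × 10^-6) = 17.35 × 10^3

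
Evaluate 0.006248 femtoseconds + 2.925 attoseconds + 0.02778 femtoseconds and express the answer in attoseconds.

In attoseconds:
  0.006248 femtoseconds = 0.006248e3 attoseconds = 6.248
  2.925 attoseconds → 2.925
  0.02778 femtoseconds = 0.02778e3 attoseconds = 27.78
Sum: 6.248 + 2.925 + 27.78 = 36.953

36.953 attoseconds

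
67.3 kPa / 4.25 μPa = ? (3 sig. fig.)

(67.3 × 10³) / (4.25 × 10⁻⁶) = 15.84 × 10⁹

15800000000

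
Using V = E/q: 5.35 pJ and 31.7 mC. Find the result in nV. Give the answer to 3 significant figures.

0.169 nV

(5.35 × 10⁻¹²) / (31.7 × 10⁻³) = 0.16877 × 10⁻⁹ V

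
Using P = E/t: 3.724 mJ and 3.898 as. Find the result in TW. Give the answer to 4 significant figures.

955.4 TW

(3.724 × 10^-3) / (3.898 × 10^-18) = 0.955362 × 10^15 W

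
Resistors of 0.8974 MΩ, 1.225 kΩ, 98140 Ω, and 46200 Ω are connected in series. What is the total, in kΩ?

1042.965 kΩ

In kΩ:
  0.8974 MΩ = 0.8974 × 10^3 kΩ = 897.4
  1.225 kΩ → 1.225
  98140 Ω = 98140 × 10^-3 kΩ = 98.14
  46200 Ω = 46200 × 10^-3 kΩ = 46.2
Sum: 897.4 + 1.225 + 98.14 + 46.2 = 1042.965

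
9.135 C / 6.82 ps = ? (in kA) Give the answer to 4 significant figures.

(9.135) / (6.82e-12) = 1.33944e12 A

1339000000 kA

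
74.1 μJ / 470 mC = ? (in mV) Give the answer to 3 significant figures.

(74.1e-6) / (470e-3) = 0.15766e-3 V

0.158 mV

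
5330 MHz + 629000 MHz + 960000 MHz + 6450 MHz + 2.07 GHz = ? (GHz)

1602.85 GHz

In GHz:
  5330 MHz = 5330e-3 GHz = 5.33
  629000 MHz = 629000e-3 GHz = 629
  960000 MHz = 960000e-3 GHz = 960
  6450 MHz = 6450e-3 GHz = 6.45
  2.07 GHz → 2.07
Sum: 5.33 + 629 + 960 + 6.45 + 2.07 = 1602.85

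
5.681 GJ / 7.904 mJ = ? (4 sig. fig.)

718800000000

(5.681 × 10^9) / (7.904 × 10^-3) = 0.71875 × 10^12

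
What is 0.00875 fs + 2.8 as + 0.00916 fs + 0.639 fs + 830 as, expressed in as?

1489.71 as

In as:
  0.00875 fs = 0.00875 × 10³ as = 8.75
  2.8 as → 2.8
  0.00916 fs = 0.00916 × 10³ as = 9.16
  0.639 fs = 0.639 × 10³ as = 639
  830 as → 830
Sum: 8.75 + 2.8 + 9.16 + 639 + 830 = 1489.71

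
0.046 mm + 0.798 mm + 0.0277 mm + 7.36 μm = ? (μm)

In μm:
  0.046 mm = 0.046 × 10^3 μm = 46
  0.798 mm = 0.798 × 10^3 μm = 798
  0.0277 mm = 0.0277 × 10^3 μm = 27.7
  7.36 μm → 7.36
Sum: 46 + 798 + 27.7 + 7.36 = 879.06

879.06 μm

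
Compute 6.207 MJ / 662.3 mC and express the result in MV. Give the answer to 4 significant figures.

(6.207 × 10^6) / (662.3 × 10^-3) = 0.00937189 × 10^9 V

9.372 MV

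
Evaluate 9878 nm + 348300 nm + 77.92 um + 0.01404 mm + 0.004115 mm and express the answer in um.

454.253 um

In um:
  9878 nm = 9878 × 10^-3 um = 9.878
  348300 nm = 348300 × 10^-3 um = 348.3
  77.92 um → 77.92
  0.01404 mm = 0.01404 × 10^3 um = 14.04
  0.004115 mm = 0.004115 × 10^3 um = 4.115
Sum: 9.878 + 348.3 + 77.92 + 14.04 + 4.115 = 454.253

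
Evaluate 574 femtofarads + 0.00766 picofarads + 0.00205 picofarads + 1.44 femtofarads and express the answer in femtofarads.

585.15 femtofarads

In femtofarads:
  574 femtofarads → 574
  0.00766 picofarads = 0.00766 × 10³ femtofarads = 7.66
  0.00205 picofarads = 0.00205 × 10³ femtofarads = 2.05
  1.44 femtofarads → 1.44
Sum: 574 + 7.66 + 2.05 + 1.44 = 585.15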